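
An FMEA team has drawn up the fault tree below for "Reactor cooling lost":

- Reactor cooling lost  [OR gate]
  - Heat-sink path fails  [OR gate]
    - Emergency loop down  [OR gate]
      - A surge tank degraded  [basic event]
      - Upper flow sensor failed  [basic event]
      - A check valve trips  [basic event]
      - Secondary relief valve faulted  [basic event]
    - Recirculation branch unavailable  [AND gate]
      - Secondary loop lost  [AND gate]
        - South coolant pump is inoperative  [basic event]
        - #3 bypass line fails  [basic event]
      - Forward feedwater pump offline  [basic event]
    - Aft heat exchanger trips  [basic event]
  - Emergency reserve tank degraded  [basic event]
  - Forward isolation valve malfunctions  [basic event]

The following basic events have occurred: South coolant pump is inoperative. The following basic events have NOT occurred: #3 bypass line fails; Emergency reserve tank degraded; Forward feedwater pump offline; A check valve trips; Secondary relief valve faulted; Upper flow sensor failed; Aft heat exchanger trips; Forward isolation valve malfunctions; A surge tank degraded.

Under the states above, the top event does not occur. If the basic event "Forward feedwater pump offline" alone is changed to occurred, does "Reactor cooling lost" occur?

No

Counterfactual: set "Forward feedwater pump offline" to occurred.
Emergency loop down [OR]: A surge tank degraded=not, Upper flow sensor failed=not, A check valve trips=not, Secondary relief valve faulted=not → no input occurs → does not occur.
Secondary loop lost [AND]: South coolant pump is inoperative=occurs, #3 bypass line fails=not → not all inputs occur → does not occur.
Recirculation branch unavailable [AND]: Secondary loop lost=not, Forward feedwater pump offline=occurs → not all inputs occur → does not occur.
Heat-sink path fails [OR]: Emergency loop down=not, Recirculation branch unavailable=not, Aft heat exchanger trips=not → no input occurs → does not occur.
Reactor cooling lost [OR]: Heat-sink path fails=not, Emergency reserve tank degraded=not, Forward isolation valve malfunctions=not → no input occurs → does not occur.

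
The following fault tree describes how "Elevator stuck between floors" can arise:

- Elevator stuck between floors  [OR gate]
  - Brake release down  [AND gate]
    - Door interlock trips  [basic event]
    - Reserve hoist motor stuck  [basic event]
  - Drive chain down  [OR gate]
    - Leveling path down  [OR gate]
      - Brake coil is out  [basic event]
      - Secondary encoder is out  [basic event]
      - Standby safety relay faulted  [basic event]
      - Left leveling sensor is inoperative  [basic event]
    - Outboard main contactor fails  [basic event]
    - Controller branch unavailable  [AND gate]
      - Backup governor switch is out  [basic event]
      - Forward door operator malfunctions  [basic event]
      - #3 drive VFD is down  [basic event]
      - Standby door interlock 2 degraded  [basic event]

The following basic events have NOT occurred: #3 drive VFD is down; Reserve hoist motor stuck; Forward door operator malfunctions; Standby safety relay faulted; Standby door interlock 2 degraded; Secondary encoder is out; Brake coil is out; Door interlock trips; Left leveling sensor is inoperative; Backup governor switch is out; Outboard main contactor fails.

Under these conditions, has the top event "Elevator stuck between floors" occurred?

Brake release down [AND]: Door interlock trips=not, Reserve hoist motor stuck=not → not all inputs occur → does not occur.
Leveling path down [OR]: Brake coil is out=not, Secondary encoder is out=not, Standby safety relay faulted=not, Left leveling sensor is inoperative=not → no input occurs → does not occur.
Controller branch unavailable [AND]: Backup governor switch is out=not, Forward door operator malfunctions=not, #3 drive VFD is down=not, Standby door interlock 2 degraded=not → not all inputs occur → does not occur.
Drive chain down [OR]: Leveling path down=not, Outboard main contactor fails=not, Controller branch unavailable=not → no input occurs → does not occur.
Elevator stuck between floors [OR]: Brake release down=not, Drive chain down=not → no input occurs → does not occur.

No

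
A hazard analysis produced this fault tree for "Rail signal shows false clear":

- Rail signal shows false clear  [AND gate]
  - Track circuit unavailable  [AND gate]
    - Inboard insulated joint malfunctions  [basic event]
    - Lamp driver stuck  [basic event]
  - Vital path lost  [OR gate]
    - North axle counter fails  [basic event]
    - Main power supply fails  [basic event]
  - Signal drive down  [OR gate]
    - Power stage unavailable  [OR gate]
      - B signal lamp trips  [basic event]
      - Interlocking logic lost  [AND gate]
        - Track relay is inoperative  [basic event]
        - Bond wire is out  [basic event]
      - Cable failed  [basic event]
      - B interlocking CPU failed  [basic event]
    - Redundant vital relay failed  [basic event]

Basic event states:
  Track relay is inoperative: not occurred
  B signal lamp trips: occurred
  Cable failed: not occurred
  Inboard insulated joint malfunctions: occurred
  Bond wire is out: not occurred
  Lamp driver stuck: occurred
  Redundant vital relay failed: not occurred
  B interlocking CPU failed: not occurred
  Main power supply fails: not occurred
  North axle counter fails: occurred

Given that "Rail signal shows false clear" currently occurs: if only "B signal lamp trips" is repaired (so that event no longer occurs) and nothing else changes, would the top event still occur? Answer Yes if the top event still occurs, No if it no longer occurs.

No

Counterfactual: set "B signal lamp trips" to not occurred.
Track circuit unavailable [AND]: Inboard insulated joint malfunctions=occurs, Lamp driver stuck=occurs → all inputs occur → occurs.
Vital path lost [OR]: North axle counter fails=occurs, Main power supply fails=not → at least one input occurs → occurs.
Interlocking logic lost [AND]: Track relay is inoperative=not, Bond wire is out=not → not all inputs occur → does not occur.
Power stage unavailable [OR]: B signal lamp trips=not, Interlocking logic lost=not, Cable failed=not, B interlocking CPU failed=not → no input occurs → does not occur.
Signal drive down [OR]: Power stage unavailable=not, Redundant vital relay failed=not → no input occurs → does not occur.
Rail signal shows false clear [AND]: Track circuit unavailable=occurs, Vital path lost=occurs, Signal drive down=not → not all inputs occur → does not occur.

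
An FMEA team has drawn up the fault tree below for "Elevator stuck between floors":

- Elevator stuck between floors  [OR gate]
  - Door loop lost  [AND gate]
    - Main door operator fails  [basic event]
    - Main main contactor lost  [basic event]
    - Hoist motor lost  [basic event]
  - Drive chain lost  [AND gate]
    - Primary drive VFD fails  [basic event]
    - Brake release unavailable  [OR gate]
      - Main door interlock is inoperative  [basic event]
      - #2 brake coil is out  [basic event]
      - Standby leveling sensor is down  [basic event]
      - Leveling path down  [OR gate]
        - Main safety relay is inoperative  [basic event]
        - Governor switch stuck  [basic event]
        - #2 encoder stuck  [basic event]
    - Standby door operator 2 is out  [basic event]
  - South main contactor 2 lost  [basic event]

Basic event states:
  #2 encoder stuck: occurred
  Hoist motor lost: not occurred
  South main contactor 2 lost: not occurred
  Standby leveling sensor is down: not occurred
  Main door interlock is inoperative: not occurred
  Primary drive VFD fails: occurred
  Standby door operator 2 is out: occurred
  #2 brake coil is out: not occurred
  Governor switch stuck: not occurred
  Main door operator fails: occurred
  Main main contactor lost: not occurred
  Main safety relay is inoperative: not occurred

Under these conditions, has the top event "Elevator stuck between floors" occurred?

Door loop lost [AND]: Main door operator fails=occurs, Main main contactor lost=not, Hoist motor lost=not → not all inputs occur → does not occur.
Leveling path down [OR]: Main safety relay is inoperative=not, Governor switch stuck=not, #2 encoder stuck=occurs → at least one input occurs → occurs.
Brake release unavailable [OR]: Main door interlock is inoperative=not, #2 brake coil is out=not, Standby leveling sensor is down=not, Leveling path down=occurs → at least one input occurs → occurs.
Drive chain lost [AND]: Primary drive VFD fails=occurs, Brake release unavailable=occurs, Standby door operator 2 is out=occurs → all inputs occur → occurs.
Elevator stuck between floors [OR]: Door loop lost=not, Drive chain lost=occurs, South main contactor 2 lost=not → at least one input occurs → occurs.

Yes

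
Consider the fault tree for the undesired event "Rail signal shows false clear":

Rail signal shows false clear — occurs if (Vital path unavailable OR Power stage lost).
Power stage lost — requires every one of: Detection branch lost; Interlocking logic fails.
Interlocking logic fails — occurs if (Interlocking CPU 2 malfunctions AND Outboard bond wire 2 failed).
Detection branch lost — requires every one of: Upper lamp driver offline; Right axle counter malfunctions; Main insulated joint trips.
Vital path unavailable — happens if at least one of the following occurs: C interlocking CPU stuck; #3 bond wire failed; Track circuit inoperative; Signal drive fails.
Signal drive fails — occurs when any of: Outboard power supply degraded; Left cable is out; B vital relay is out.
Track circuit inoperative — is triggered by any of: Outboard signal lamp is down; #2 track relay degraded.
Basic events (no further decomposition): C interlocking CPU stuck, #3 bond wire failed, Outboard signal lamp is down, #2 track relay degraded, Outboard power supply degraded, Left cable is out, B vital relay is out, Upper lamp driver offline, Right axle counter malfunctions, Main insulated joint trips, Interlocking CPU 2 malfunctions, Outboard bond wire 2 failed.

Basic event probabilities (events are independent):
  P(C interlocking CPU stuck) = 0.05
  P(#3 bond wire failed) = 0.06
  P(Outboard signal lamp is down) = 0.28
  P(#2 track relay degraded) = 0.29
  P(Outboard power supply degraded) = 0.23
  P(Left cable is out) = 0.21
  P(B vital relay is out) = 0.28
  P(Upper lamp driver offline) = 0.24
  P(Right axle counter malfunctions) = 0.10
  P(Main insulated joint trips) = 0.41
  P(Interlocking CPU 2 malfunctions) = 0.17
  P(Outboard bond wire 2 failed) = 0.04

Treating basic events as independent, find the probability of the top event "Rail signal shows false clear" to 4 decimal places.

P(Track circuit inoperative) [OR] = 1 − (1−0.28) × (1−0.29) = 0.488800
P(Signal drive fails) [OR] = 1 − (1−0.23) × (1−0.21) × (1−0.28) = 0.562024
P(Vital path unavailable) [OR] = 1 − (1−0.05) × (1−0.06) × (1−0.488800) × (1−0.562024) = 0.800063
P(Detection branch lost) [AND] = 0.24 × 0.10 × 0.41 = 0.009840
P(Interlocking logic fails) [AND] = 0.17 × 0.04 = 0.006800
P(Power stage lost) [AND] = 0.009840 × 0.006800 = 0.000067
P(Rail signal shows false clear) [OR] = 1 − (1−0.800063) × (1−0.000067) = 0.800076
Rounded to 4 decimal places: P(Rail signal shows false clear) ≈ 0.8001.

0.8001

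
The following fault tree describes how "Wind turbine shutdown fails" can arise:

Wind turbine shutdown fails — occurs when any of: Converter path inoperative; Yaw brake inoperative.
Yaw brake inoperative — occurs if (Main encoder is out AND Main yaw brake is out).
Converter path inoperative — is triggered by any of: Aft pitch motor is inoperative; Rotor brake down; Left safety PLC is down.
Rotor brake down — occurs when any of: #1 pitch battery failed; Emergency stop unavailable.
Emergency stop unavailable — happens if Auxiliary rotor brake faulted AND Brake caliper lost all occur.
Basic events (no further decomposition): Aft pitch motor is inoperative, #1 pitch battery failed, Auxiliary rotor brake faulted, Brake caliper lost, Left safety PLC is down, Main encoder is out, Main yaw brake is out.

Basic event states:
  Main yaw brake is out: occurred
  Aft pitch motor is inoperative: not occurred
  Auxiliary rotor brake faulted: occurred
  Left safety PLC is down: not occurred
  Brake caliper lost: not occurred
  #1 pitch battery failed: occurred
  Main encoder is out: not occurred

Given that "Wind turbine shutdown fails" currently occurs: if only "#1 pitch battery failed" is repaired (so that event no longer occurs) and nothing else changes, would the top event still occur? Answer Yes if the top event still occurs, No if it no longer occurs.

Counterfactual: set "#1 pitch battery failed" to not occurred.
Emergency stop unavailable [AND]: Auxiliary rotor brake faulted=occurs, Brake caliper lost=not → not all inputs occur → does not occur.
Rotor brake down [OR]: #1 pitch battery failed=not, Emergency stop unavailable=not → no input occurs → does not occur.
Converter path inoperative [OR]: Aft pitch motor is inoperative=not, Rotor brake down=not, Left safety PLC is down=not → no input occurs → does not occur.
Yaw brake inoperative [AND]: Main encoder is out=not, Main yaw brake is out=occurs → not all inputs occur → does not occur.
Wind turbine shutdown fails [OR]: Converter path inoperative=not, Yaw brake inoperative=not → no input occurs → does not occur.

No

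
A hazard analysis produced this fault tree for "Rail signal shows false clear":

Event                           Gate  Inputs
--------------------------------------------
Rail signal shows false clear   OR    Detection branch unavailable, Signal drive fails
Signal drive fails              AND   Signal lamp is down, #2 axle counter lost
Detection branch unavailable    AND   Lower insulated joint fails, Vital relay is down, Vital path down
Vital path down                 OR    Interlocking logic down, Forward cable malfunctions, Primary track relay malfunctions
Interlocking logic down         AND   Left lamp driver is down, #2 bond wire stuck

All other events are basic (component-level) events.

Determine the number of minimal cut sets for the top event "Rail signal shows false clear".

4

Interlocking logic down [AND]: one cut set from each child combined → 1 × 1 = 1 cut set(s).
Vital path down [OR]: union of children's cut sets → 3 cut set(s).
Detection branch unavailable [AND]: one cut set from each child combined → 1 × 1 × 3 = 3 cut set(s).
Signal drive fails [AND]: one cut set from each child combined → 1 × 1 = 1 cut set(s).
Rail signal shows false clear [OR]: union of children's cut sets → 4 cut set(s).
Minimal cut sets: {#2 bond wire stuck, Left lamp driver is down, Lower insulated joint fails, Vital relay is down}; {Forward cable malfunctions, Lower insulated joint fails, Vital relay is down}; {Lower insulated joint fails, Primary track relay malfunctions, Vital relay is down}; {#2 axle counter lost, Signal lamp is down}.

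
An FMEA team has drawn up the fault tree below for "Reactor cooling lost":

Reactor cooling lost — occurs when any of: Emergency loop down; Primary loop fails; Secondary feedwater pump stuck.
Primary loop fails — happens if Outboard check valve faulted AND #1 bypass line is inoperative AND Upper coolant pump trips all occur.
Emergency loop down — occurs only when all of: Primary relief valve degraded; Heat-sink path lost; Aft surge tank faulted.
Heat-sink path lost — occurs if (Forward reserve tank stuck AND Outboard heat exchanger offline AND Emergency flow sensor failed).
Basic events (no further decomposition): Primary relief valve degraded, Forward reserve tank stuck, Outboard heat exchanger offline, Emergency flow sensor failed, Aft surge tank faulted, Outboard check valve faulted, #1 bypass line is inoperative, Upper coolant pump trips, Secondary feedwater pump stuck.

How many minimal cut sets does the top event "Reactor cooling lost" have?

Heat-sink path lost [AND]: one cut set from each child combined → 1 × 1 × 1 = 1 cut set(s).
Emergency loop down [AND]: one cut set from each child combined → 1 × 1 × 1 = 1 cut set(s).
Primary loop fails [AND]: one cut set from each child combined → 1 × 1 × 1 = 1 cut set(s).
Reactor cooling lost [OR]: union of children's cut sets → 3 cut set(s).
Minimal cut sets: {Aft surge tank faulted, Emergency flow sensor failed, Forward reserve tank stuck, Outboard heat exchanger offline, Primary relief valve degraded}; {#1 bypass line is inoperative, Outboard check valve faulted, Upper coolant pump trips}; {Secondary feedwater pump stuck}.

3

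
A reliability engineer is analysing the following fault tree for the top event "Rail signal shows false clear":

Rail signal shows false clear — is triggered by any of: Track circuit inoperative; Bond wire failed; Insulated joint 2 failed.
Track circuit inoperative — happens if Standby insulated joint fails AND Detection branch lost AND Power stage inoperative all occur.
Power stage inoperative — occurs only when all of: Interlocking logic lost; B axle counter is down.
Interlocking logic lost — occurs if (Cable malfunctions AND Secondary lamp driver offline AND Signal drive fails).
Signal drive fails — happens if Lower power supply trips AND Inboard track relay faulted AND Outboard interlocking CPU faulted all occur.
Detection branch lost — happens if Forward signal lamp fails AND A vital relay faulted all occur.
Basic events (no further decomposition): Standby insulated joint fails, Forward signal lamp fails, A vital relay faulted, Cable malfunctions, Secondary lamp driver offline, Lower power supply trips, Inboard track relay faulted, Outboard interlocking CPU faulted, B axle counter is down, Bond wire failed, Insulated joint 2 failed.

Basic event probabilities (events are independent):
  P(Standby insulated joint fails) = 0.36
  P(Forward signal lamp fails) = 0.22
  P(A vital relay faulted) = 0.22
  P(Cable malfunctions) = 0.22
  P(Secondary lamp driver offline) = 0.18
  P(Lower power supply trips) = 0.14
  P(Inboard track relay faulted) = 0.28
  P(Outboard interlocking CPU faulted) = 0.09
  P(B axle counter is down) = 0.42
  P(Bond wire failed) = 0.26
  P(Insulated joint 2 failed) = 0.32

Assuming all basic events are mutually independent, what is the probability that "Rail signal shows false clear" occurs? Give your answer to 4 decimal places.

0.4968

P(Detection branch lost) [AND] = 0.22 × 0.22 = 0.048400
P(Signal drive fails) [AND] = 0.14 × 0.28 × 0.09 = 0.003528
P(Interlocking logic lost) [AND] = 0.22 × 0.18 × 0.003528 = 0.000140
P(Power stage inoperative) [AND] = 0.000140 × 0.42 = 0.000059
P(Track circuit inoperative) [AND] = 0.36 × 0.048400 × 0.000059 = 0.000001
P(Rail signal shows false clear) [OR] = 1 − (1−0.000001) × (1−0.26) × (1−0.32) = 0.496801
Rounded to 4 decimal places: P(Rail signal shows false clear) ≈ 0.4968.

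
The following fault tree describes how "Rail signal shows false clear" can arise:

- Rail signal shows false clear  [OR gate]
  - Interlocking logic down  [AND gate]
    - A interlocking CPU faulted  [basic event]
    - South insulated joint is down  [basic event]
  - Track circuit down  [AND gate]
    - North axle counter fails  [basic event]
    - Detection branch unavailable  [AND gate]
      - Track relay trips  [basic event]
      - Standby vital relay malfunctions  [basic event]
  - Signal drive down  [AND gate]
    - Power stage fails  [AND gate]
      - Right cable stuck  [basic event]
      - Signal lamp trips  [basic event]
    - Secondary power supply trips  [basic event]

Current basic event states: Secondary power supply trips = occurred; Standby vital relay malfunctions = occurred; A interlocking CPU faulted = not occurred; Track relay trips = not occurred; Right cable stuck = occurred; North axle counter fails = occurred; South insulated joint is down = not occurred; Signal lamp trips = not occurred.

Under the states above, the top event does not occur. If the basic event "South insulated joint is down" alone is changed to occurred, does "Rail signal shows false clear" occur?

No

Counterfactual: set "South insulated joint is down" to occurred.
Interlocking logic down [AND]: A interlocking CPU faulted=not, South insulated joint is down=occurs → not all inputs occur → does not occur.
Detection branch unavailable [AND]: Track relay trips=not, Standby vital relay malfunctions=occurs → not all inputs occur → does not occur.
Track circuit down [AND]: North axle counter fails=occurs, Detection branch unavailable=not → not all inputs occur → does not occur.
Power stage fails [AND]: Right cable stuck=occurs, Signal lamp trips=not → not all inputs occur → does not occur.
Signal drive down [AND]: Power stage fails=not, Secondary power supply trips=occurs → not all inputs occur → does not occur.
Rail signal shows false clear [OR]: Interlocking logic down=not, Track circuit down=not, Signal drive down=not → no input occurs → does not occur.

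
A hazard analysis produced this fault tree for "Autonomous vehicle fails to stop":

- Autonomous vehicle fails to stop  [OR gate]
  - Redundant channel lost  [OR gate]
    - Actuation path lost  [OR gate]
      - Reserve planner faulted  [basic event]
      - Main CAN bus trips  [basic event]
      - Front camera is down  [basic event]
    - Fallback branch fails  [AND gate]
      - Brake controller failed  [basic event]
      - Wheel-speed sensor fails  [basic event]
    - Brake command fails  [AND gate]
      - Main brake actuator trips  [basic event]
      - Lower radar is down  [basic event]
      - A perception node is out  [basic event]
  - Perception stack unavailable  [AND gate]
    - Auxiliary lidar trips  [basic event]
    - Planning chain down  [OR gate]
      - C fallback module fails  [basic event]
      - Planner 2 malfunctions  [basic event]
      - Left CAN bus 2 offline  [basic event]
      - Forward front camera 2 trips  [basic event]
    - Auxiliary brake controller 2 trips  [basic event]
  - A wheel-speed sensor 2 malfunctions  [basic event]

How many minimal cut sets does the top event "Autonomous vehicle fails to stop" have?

Actuation path lost [OR]: union of children's cut sets → 3 cut set(s).
Fallback branch fails [AND]: one cut set from each child combined → 1 × 1 = 1 cut set(s).
Brake command fails [AND]: one cut set from each child combined → 1 × 1 × 1 = 1 cut set(s).
Redundant channel lost [OR]: union of children's cut sets → 5 cut set(s).
Planning chain down [OR]: union of children's cut sets → 4 cut set(s).
Perception stack unavailable [AND]: one cut set from each child combined → 1 × 4 × 1 = 4 cut set(s).
Autonomous vehicle fails to stop [OR]: union of children's cut sets → 10 cut set(s).
Minimal cut sets: {Reserve planner faulted}; {Main CAN bus trips}; {Front camera is down}; {Brake controller failed, Wheel-speed sensor fails}; {A perception node is out, Lower radar is down, Main brake actuator trips}; {Auxiliary brake controller 2 trips, Auxiliary lidar trips, C fallback module fails}; {Auxiliary brake controller 2 trips, Auxiliary lidar trips, Planner 2 malfunctions}; {Auxiliary brake controller 2 trips, Auxiliary lidar trips, Left CAN bus 2 offline}; {Auxiliary brake controller 2 trips, Auxiliary lidar trips, Forward front camera 2 trips}; {A wheel-speed sensor 2 malfunctions}.

10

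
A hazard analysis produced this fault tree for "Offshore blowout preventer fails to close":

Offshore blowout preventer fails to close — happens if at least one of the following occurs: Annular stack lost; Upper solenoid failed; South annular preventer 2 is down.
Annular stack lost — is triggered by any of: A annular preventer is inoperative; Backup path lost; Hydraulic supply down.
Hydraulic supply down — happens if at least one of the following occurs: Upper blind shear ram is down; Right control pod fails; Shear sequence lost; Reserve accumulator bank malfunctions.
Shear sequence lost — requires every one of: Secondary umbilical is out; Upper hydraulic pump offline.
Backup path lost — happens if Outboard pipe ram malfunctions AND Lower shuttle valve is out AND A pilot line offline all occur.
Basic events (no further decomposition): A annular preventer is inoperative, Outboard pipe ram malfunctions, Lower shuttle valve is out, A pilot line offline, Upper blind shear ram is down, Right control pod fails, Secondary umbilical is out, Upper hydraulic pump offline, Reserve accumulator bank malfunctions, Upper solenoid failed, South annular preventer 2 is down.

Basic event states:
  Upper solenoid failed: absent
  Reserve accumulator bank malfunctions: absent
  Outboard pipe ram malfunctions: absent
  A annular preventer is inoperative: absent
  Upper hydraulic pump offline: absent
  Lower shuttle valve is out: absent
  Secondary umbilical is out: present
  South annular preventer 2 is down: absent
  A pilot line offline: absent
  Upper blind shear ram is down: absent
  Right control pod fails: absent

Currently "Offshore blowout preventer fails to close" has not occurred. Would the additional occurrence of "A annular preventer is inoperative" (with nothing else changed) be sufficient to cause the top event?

Counterfactual: set "A annular preventer is inoperative" to occurred.
Backup path lost [AND]: Outboard pipe ram malfunctions=not, Lower shuttle valve is out=not, A pilot line offline=not → not all inputs occur → does not occur.
Shear sequence lost [AND]: Secondary umbilical is out=occurs, Upper hydraulic pump offline=not → not all inputs occur → does not occur.
Hydraulic supply down [OR]: Upper blind shear ram is down=not, Right control pod fails=not, Shear sequence lost=not, Reserve accumulator bank malfunctions=not → no input occurs → does not occur.
Annular stack lost [OR]: A annular preventer is inoperative=occurs, Backup path lost=not, Hydraulic supply down=not → at least one input occurs → occurs.
Offshore blowout preventer fails to close [OR]: Annular stack lost=occurs, Upper solenoid failed=not, South annular preventer 2 is down=not → at least one input occurs → occurs.

Yes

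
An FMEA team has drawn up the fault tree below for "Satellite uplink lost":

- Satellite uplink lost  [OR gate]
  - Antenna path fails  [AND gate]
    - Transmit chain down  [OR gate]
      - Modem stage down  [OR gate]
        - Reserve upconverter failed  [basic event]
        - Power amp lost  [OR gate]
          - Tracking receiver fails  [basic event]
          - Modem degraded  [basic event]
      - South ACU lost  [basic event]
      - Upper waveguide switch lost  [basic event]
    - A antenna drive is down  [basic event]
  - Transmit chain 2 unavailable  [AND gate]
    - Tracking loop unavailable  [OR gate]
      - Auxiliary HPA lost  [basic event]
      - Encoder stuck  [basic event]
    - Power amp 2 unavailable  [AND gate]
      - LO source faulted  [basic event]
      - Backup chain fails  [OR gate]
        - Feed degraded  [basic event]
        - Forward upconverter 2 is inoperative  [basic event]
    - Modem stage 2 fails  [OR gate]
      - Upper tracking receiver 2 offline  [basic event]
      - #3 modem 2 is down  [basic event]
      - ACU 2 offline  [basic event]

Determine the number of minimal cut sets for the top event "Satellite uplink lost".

17

Power amp lost [OR]: union of children's cut sets → 2 cut set(s).
Modem stage down [OR]: union of children's cut sets → 3 cut set(s).
Transmit chain down [OR]: union of children's cut sets → 5 cut set(s).
Antenna path fails [AND]: one cut set from each child combined → 5 × 1 = 5 cut set(s).
Tracking loop unavailable [OR]: union of children's cut sets → 2 cut set(s).
Backup chain fails [OR]: union of children's cut sets → 2 cut set(s).
Power amp 2 unavailable [AND]: one cut set from each child combined → 1 × 2 = 2 cut set(s).
Modem stage 2 fails [OR]: union of children's cut sets → 3 cut set(s).
Transmit chain 2 unavailable [AND]: one cut set from each child combined → 2 × 2 × 3 = 12 cut set(s).
Satellite uplink lost [OR]: union of children's cut sets → 17 cut set(s).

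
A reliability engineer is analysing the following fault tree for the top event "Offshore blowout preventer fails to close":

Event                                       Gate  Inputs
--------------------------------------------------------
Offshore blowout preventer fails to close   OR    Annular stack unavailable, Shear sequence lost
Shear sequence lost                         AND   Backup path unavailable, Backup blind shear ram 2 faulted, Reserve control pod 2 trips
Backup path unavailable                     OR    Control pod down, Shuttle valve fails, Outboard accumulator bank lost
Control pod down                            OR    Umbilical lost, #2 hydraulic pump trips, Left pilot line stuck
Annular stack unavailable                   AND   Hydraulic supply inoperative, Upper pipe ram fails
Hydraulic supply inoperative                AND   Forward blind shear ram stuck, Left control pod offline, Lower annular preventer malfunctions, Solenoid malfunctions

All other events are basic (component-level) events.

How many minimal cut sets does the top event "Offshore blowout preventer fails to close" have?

6

Hydraulic supply inoperative [AND]: one cut set from each child combined → 1 × 1 × 1 × 1 = 1 cut set(s).
Annular stack unavailable [AND]: one cut set from each child combined → 1 × 1 = 1 cut set(s).
Control pod down [OR]: union of children's cut sets → 3 cut set(s).
Backup path unavailable [OR]: union of children's cut sets → 5 cut set(s).
Shear sequence lost [AND]: one cut set from each child combined → 5 × 1 × 1 = 5 cut set(s).
Offshore blowout preventer fails to close [OR]: union of children's cut sets → 6 cut set(s).
Minimal cut sets: {Forward blind shear ram stuck, Left control pod offline, Lower annular preventer malfunctions, Solenoid malfunctions, Upper pipe ram fails}; {Backup blind shear ram 2 faulted, Reserve control pod 2 trips, Umbilical lost}; {#2 hydraulic pump trips, Backup blind shear ram 2 faulted, Reserve control pod 2 trips}; {Backup blind shear ram 2 faulted, Left pilot line stuck, Reserve control pod 2 trips}; {Backup blind shear ram 2 faulted, Reserve control pod 2 trips, Shuttle valve fails}; {Backup blind shear ram 2 faulted, Outboard accumulator bank lost, Reserve control pod 2 trips}.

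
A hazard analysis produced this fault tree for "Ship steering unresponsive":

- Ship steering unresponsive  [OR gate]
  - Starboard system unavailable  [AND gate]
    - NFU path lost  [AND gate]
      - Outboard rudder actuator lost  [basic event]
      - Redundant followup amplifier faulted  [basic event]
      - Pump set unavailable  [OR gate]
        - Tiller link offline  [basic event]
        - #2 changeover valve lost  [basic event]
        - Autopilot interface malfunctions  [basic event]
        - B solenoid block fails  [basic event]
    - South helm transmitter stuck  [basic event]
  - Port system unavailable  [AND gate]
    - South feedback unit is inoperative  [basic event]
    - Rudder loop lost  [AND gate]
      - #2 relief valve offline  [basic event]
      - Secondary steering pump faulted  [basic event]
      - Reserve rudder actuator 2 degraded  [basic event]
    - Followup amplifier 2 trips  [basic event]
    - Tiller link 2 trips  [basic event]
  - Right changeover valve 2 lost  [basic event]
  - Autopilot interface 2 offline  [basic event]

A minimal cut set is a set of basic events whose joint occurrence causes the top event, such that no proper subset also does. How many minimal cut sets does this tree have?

7

Pump set unavailable [OR]: union of children's cut sets → 4 cut set(s).
NFU path lost [AND]: one cut set from each child combined → 1 × 1 × 4 = 4 cut set(s).
Starboard system unavailable [AND]: one cut set from each child combined → 4 × 1 = 4 cut set(s).
Rudder loop lost [AND]: one cut set from each child combined → 1 × 1 × 1 = 1 cut set(s).
Port system unavailable [AND]: one cut set from each child combined → 1 × 1 × 1 × 1 = 1 cut set(s).
Ship steering unresponsive [OR]: union of children's cut sets → 7 cut set(s).
Minimal cut sets: {Outboard rudder actuator lost, Redundant followup amplifier faulted, South helm transmitter stuck, Tiller link offline}; {#2 changeover valve lost, Outboard rudder actuator lost, Redundant followup amplifier faulted, South helm transmitter stuck}; {Autopilot interface malfunctions, Outboard rudder actuator lost, Redundant followup amplifier faulted, South helm transmitter stuck}; {B solenoid block fails, Outboard rudder actuator lost, Redundant followup amplifier faulted, South helm transmitter stuck}; {#2 relief valve offline, Followup amplifier 2 trips, Reserve rudder actuator 2 degraded, Secondary steering pump faulted, South feedback unit is inoperative, Tiller link 2 trips}; {Right changeover valve 2 lost}; {Autopilot interface 2 offline}.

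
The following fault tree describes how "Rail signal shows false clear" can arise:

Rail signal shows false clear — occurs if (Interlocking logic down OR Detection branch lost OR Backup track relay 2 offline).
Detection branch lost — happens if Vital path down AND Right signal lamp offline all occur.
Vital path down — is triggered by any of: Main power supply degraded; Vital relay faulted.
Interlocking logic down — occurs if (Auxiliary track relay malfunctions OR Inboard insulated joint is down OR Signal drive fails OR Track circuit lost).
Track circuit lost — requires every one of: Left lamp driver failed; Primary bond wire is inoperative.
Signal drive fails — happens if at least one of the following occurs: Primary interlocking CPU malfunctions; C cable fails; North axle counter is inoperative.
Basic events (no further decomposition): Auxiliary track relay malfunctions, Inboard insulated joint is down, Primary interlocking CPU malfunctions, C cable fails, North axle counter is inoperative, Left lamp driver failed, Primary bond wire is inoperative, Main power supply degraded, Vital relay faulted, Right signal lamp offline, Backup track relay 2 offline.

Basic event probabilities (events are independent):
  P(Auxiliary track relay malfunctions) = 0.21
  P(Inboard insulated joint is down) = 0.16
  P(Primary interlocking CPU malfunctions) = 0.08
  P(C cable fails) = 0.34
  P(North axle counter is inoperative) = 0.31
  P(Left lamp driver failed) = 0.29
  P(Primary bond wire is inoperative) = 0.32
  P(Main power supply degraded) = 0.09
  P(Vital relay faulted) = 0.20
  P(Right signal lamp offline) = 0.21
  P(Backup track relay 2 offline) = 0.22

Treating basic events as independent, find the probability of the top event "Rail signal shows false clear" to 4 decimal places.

P(Signal drive fails) [OR] = 1 − (1−0.08) × (1−0.34) × (1−0.31) = 0.581032
P(Track circuit lost) [AND] = 0.29 × 0.32 = 0.092800
P(Interlocking logic down) [OR] = 1 − (1−0.21) × (1−0.16) × (1−0.581032) × (1−0.092800) = 0.747774
P(Vital path down) [OR] = 1 − (1−0.09) × (1−0.20) = 0.272000
P(Detection branch lost) [AND] = 0.272000 × 0.21 = 0.057120
P(Rail signal shows false clear) [OR] = 1 − (1−0.747774) × (1−0.057120) × (1−0.22) = 0.814501
Rounded to 4 decimal places: P(Rail signal shows false clear) ≈ 0.8145.

0.8145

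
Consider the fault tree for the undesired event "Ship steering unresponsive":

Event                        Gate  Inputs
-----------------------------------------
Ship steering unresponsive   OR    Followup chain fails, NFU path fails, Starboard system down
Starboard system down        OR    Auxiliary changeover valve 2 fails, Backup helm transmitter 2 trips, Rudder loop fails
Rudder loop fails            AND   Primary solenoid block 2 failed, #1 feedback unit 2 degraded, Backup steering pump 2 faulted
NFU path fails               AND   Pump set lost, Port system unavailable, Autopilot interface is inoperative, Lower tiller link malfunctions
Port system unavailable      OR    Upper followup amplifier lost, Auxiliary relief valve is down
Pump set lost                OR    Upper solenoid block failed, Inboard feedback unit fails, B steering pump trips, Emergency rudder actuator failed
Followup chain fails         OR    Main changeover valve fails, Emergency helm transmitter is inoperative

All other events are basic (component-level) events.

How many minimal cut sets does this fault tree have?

13

Followup chain fails [OR]: union of children's cut sets → 2 cut set(s).
Pump set lost [OR]: union of children's cut sets → 4 cut set(s).
Port system unavailable [OR]: union of children's cut sets → 2 cut set(s).
NFU path fails [AND]: one cut set from each child combined → 4 × 2 × 1 × 1 = 8 cut set(s).
Rudder loop fails [AND]: one cut set from each child combined → 1 × 1 × 1 = 1 cut set(s).
Starboard system down [OR]: union of children's cut sets → 3 cut set(s).
Ship steering unresponsive [OR]: union of children's cut sets → 13 cut set(s).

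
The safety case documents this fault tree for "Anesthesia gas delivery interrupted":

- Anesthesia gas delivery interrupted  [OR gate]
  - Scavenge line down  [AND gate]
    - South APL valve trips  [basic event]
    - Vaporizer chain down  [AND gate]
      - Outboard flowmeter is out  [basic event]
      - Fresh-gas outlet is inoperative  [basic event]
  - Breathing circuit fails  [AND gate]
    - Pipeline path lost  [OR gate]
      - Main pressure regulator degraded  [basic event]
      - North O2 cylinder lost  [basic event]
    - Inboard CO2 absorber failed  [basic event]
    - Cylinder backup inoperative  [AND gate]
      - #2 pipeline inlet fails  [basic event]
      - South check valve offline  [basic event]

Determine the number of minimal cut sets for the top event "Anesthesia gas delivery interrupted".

3

Vaporizer chain down [AND]: one cut set from each child combined → 1 × 1 = 1 cut set(s).
Scavenge line down [AND]: one cut set from each child combined → 1 × 1 = 1 cut set(s).
Pipeline path lost [OR]: union of children's cut sets → 2 cut set(s).
Cylinder backup inoperative [AND]: one cut set from each child combined → 1 × 1 = 1 cut set(s).
Breathing circuit fails [AND]: one cut set from each child combined → 2 × 1 × 1 = 2 cut set(s).
Anesthesia gas delivery interrupted [OR]: union of children's cut sets → 3 cut set(s).
Minimal cut sets: {Fresh-gas outlet is inoperative, Outboard flowmeter is out, South APL valve trips}; {#2 pipeline inlet fails, Inboard CO2 absorber failed, Main pressure regulator degraded, South check valve offline}; {#2 pipeline inlet fails, Inboard CO2 absorber failed, North O2 cylinder lost, South check valve offline}.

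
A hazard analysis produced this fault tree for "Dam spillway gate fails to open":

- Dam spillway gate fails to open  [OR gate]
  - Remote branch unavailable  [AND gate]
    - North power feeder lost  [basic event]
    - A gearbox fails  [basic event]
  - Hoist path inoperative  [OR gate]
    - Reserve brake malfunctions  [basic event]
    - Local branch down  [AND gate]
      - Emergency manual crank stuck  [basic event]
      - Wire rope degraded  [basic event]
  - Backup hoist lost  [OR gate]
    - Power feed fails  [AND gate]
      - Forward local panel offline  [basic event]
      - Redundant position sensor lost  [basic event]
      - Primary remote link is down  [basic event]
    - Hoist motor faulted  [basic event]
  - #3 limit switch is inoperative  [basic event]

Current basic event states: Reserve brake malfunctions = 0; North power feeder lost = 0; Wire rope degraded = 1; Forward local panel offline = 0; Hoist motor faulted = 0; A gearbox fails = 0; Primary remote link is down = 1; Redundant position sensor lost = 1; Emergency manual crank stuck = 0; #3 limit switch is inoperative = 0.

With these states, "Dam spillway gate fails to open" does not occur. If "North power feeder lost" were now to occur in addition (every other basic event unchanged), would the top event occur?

No

Counterfactual: set "North power feeder lost" to occurred.
Remote branch unavailable [AND]: North power feeder lost=occurs, A gearbox fails=not → not all inputs occur → does not occur.
Local branch down [AND]: Emergency manual crank stuck=not, Wire rope degraded=occurs → not all inputs occur → does not occur.
Hoist path inoperative [OR]: Reserve brake malfunctions=not, Local branch down=not → no input occurs → does not occur.
Power feed fails [AND]: Forward local panel offline=not, Redundant position sensor lost=occurs, Primary remote link is down=occurs → not all inputs occur → does not occur.
Backup hoist lost [OR]: Power feed fails=not, Hoist motor faulted=not → no input occurs → does not occur.
Dam spillway gate fails to open [OR]: Remote branch unavailable=not, Hoist path inoperative=not, Backup hoist lost=not, #3 limit switch is inoperative=not → no input occurs → does not occur.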